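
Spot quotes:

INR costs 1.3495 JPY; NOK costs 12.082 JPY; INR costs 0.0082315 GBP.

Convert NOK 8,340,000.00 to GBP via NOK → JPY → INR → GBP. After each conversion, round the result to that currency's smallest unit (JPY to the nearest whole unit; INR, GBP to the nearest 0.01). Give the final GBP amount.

NOK 8,340,000.00 × 12.082 = JPY 100,763,880
JPY 100,763,880 ÷ 1.3495 = INR 74,667,565.77
INR 74,667,565.77 × 0.0082315 = GBP 614,626.07

GBP 614,626.07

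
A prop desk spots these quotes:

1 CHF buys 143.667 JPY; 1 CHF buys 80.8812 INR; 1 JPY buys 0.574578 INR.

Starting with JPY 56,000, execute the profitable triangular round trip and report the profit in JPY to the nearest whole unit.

Profit: JPY 1,154

Profitable loop is JPY → INR → CHF → JPY:
JPY 56,000 × 0.574578 = INR 32,176.37
INR 32,176.37 ÷ 80.8812 = CHF 397.82
CHF 397.82 × 143.667 = JPY 57,154
Profit = JPY 57,154 − JPY 56,000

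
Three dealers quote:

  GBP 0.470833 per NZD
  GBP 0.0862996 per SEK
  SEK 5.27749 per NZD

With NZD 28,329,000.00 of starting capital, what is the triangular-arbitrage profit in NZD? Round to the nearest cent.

Profitable loop is NZD → GBP → SEK → NZD:
NZD 28,329,000.00 × 0.470833 = GBP 13,338,228.06
GBP 13,338,228.06 ÷ 0.0862996 = SEK 154,557,240.79
SEK 154,557,240.79 ÷ 5.27749 = NZD 29,286,126.70
Profit = NZD 29,286,126.70 − NZD 28,329,000.00

Profit: NZD 957,126.70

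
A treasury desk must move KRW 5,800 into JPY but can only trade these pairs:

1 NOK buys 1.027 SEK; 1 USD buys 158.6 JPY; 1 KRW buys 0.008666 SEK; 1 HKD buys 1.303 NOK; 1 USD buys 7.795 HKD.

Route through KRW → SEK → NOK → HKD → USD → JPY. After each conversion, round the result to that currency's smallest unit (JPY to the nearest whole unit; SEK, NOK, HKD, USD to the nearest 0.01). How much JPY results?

JPY 764

KRW 5,800 × 0.008666 = SEK 50.26
SEK 50.26 ÷ 1.027 = NOK 48.94
NOK 48.94 ÷ 1.303 = HKD 37.56
HKD 37.56 ÷ 7.795 = USD 4.82
USD 4.82 × 158.6 = JPY 764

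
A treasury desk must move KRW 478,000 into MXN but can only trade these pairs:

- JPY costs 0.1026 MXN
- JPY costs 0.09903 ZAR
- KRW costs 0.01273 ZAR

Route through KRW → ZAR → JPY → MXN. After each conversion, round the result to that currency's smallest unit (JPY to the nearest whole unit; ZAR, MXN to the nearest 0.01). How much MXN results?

KRW 478,000 × 0.01273 = ZAR 6,084.94
ZAR 6,084.94 ÷ 0.09903 = JPY 61,445
JPY 61,445 × 0.1026 = MXN 6,304.26

MXN 6,304.26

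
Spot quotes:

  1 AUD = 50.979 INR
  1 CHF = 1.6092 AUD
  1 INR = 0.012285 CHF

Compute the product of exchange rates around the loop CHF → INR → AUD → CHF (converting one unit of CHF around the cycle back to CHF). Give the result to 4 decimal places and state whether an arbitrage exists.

Around CHF → INR → AUD → CHF: 1 ÷ 0.012285 ÷ 50.979 ÷ 1.6092 = 0.992255
Product < 1; profitable direction is CHF → AUD → INR → CHF.

0.9923 (arbitrage exists)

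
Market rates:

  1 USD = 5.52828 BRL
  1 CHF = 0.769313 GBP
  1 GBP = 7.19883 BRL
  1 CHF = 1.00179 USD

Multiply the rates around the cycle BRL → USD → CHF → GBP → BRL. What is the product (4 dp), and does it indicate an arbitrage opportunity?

1.0000 (no arbitrage)

Around BRL → USD → CHF → GBP → BRL: 1 ÷ 5.52828 ÷ 1.00179 × 0.769313 × 7.19883 = 0.999996
Product ≈ 1 (deviation 0.000%, within rounding noise).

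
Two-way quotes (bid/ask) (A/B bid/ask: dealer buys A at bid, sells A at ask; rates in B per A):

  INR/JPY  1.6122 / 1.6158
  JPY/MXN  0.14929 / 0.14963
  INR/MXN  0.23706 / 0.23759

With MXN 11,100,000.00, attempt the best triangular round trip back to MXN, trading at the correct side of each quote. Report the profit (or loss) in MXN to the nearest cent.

Best loop MXN → INR → JPY → MXN:
MXN 11,100,000.00 ÷ 0.23759 (buy INR at ask) = INR 46,719,138.01
INR 46,719,138.01 × 1.6122 (sell INR at bid) = JPY 75,320,594
JPY 75,320,594 × 0.14929 (sell JPY at bid) = MXN 11,244,611.52

Net profit: MXN 144,611.52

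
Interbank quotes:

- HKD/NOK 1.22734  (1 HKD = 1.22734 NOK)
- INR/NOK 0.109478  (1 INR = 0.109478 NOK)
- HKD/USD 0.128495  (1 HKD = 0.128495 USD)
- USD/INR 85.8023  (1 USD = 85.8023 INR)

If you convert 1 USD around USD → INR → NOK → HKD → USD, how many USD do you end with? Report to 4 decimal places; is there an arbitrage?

0.9834 (arbitrage exists)

Around USD → INR → NOK → HKD → USD: 1 × 85.8023 × 0.109478 ÷ 1.22734 × 0.128495 = 0.983438
Product < 1; profitable direction is USD → HKD → NOK → INR → USD.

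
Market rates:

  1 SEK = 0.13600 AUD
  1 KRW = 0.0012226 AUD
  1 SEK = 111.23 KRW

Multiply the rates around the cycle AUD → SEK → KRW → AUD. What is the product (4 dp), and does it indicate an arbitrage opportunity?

0.9999 (no arbitrage)

Around AUD → SEK → KRW → AUD: 1 ÷ 0.13600 × 111.23 × 0.0012226 = 0.999925
Product ≈ 1 (deviation 0.008%, within rounding noise).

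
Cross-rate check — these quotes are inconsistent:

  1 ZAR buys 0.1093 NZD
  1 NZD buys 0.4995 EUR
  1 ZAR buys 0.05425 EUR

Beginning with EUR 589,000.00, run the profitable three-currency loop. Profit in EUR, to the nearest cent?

Profit: EUR 3,749.51

Profitable loop is EUR → ZAR → NZD → EUR:
EUR 589,000.00 ÷ 0.05425 = ZAR 10,857,142.86
ZAR 10,857,142.86 × 0.1093 = NZD 1,186,685.71
NZD 1,186,685.71 × 0.4995 = EUR 592,749.51
Profit = EUR 592,749.51 − EUR 589,000.00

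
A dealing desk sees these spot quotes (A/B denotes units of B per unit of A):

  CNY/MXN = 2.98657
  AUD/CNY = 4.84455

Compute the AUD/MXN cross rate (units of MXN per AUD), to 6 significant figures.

1 AUD × 4.84455 = 4.84455 CNY
4.84455 CNY × 2.98657 = 14.4686 MXN

AUD/MXN = 14.4686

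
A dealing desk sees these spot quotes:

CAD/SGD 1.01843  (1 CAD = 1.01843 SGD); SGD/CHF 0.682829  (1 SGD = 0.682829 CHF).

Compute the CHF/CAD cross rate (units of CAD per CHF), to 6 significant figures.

1 CHF ÷ 0.682829 = 1.4645 SGD
1.4645 SGD ÷ 1.01843 = 1.43799 CAD

CHF/CAD = 1.43799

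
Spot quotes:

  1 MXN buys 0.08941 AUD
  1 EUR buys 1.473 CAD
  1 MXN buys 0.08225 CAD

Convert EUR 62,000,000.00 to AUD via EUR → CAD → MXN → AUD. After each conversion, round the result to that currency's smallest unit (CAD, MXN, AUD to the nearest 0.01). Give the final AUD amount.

EUR 62,000,000.00 × 1.473 = CAD 91,326,000.00
CAD 91,326,000.00 ÷ 0.08225 = MXN 1,110,346,504.56
MXN 1,110,346,504.56 × 0.08941 = AUD 99,276,080.97

AUD 99,276,080.97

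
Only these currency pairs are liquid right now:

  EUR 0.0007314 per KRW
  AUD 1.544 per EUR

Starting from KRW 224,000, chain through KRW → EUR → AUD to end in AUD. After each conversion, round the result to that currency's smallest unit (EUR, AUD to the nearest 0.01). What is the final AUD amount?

KRW 224,000 × 0.0007314 = EUR 163.83
EUR 163.83 × 1.544 = AUD 252.95

AUD 252.95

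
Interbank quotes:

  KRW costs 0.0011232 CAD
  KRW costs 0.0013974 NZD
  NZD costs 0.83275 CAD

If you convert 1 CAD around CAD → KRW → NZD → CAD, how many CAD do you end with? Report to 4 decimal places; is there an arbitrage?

Around CAD → KRW → NZD → CAD: 1 ÷ 0.0011232 × 0.0013974 × 0.83275 = 1.036044
Product > 1; profitable direction is CAD → KRW → NZD → CAD.

1.0360 (arbitrage exists)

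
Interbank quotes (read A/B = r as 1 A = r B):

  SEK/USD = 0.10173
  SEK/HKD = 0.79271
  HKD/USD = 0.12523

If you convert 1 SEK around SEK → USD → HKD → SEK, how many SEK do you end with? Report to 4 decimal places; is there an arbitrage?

Around SEK → USD → HKD → SEK: 1 × 0.10173 ÷ 0.12523 ÷ 0.79271 = 1.024770
Product > 1; profitable direction is SEK → USD → HKD → SEK.

1.0248 (arbitrage exists)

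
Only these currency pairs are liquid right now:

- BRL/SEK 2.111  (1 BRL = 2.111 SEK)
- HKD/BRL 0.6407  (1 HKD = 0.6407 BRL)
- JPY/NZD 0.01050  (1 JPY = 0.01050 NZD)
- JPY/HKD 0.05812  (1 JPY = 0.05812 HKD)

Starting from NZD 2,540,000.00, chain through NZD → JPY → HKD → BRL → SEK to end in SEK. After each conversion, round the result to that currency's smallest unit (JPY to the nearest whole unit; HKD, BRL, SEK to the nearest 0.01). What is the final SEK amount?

NZD 2,540,000.00 ÷ 0.01050 = JPY 241,904,762
JPY 241,904,762 × 0.05812 = HKD 14,059,504.77
HKD 14,059,504.77 × 0.6407 = BRL 9,007,924.71
BRL 9,007,924.71 × 2.111 = SEK 19,015,729.06

SEK 19,015,729.06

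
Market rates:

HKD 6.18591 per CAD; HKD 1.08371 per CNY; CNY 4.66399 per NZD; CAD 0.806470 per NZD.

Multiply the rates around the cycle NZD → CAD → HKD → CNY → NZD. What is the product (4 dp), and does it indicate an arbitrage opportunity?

0.9870 (arbitrage exists)

Around NZD → CAD → HKD → CNY → NZD: 1 × 0.806470 × 6.18591 ÷ 1.08371 ÷ 4.66399 = 0.987009
Product < 1; profitable direction is NZD → CNY → HKD → CAD → NZD.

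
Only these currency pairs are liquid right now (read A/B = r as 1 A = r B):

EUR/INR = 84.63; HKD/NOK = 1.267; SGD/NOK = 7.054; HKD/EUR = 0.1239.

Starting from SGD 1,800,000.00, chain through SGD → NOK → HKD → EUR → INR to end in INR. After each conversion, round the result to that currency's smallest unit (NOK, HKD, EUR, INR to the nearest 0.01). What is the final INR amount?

SGD 1,800,000.00 × 7.054 = NOK 12,697,200.00
NOK 12,697,200.00 ÷ 1.267 = HKD 10,021,468.03
HKD 10,021,468.03 × 0.1239 = EUR 1,241,659.89
EUR 1,241,659.89 × 84.63 = INR 105,081,676.49

INR 105,081,676.49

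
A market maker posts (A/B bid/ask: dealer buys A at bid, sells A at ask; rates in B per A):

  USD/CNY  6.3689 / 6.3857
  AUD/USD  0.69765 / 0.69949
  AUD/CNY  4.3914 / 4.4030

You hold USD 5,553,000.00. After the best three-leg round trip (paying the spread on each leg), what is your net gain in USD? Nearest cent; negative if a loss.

Best loop USD → CNY → AUD → USD:
USD 5,553,000.00 × 6.3689 (sell USD at bid) = CNY 35,366,501.70
CNY 35,366,501.70 ÷ 4.4030 (buy AUD at ask) = AUD 8,032,364.68
AUD 8,032,364.68 × 0.69765 (sell AUD at bid) = USD 5,603,779.22

Net profit: USD 50,779.22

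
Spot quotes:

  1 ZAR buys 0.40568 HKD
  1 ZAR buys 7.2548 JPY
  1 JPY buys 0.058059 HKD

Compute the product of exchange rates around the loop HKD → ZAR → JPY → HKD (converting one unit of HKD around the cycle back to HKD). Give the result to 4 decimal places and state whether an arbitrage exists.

Around HKD → ZAR → JPY → HKD: 1 ÷ 0.40568 × 7.2548 × 0.058059 = 1.038273
Product > 1; profitable direction is HKD → ZAR → JPY → HKD.

1.0383 (arbitrage exists)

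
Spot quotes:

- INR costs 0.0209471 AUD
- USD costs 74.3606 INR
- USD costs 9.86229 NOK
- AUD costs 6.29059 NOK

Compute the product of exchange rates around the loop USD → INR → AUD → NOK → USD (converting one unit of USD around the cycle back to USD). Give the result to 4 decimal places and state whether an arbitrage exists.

0.9935 (arbitrage exists)

Around USD → INR → AUD → NOK → USD: 1 × 74.3606 × 0.0209471 × 6.29059 ÷ 9.86229 = 0.993529
Product < 1; profitable direction is USD → NOK → AUD → INR → USD.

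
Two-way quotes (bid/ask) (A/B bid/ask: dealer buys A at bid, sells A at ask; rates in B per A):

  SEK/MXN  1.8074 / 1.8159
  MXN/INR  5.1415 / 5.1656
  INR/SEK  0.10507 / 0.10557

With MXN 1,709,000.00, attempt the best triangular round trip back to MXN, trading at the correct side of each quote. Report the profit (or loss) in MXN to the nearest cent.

Best loop MXN → SEK → INR → MXN:
MXN 1,709,000.00 ÷ 1.8159 (buy SEK at ask) = SEK 941,131.12
SEK 941,131.12 ÷ 0.10557 (buy INR at ask) = INR 8,914,759.11
INR 8,914,759.11 ÷ 5.1656 (buy MXN at ask) = MXN 1,725,793.54

Net profit: MXN 16,793.54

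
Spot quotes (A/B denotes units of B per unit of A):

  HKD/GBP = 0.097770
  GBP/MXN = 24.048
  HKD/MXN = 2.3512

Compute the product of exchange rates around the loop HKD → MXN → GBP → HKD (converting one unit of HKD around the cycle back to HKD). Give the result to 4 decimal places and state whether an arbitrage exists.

1.0000 (no arbitrage)

Around HKD → MXN → GBP → HKD: 1 × 2.3512 ÷ 24.048 ÷ 0.097770 = 1.000012
Product ≈ 1 (deviation 0.001%, within rounding noise).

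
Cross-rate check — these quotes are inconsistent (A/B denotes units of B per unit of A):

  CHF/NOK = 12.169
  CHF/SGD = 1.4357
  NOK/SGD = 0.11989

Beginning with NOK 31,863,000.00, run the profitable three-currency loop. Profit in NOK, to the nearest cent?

Profit: NOK 515,804.87

Profitable loop is NOK → SGD → CHF → NOK:
NOK 31,863,000.00 × 0.11989 = SGD 3,820,055.07
SGD 3,820,055.07 ÷ 1.4357 = CHF 2,660,761.35
CHF 2,660,761.35 × 12.169 = NOK 32,378,804.87
Profit = NOK 32,378,804.87 − NOK 31,863,000.00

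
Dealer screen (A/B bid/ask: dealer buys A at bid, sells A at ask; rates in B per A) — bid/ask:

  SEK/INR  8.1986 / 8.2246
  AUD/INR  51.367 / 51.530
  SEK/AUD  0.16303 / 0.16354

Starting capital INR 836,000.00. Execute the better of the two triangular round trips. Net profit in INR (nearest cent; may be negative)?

Best loop INR → SEK → AUD → INR:
INR 836,000.00 ÷ 8.2246 (buy SEK at ask) = SEK 101,646.28
SEK 101,646.28 × 0.16303 (sell SEK at bid) = AUD 16,571.39
AUD 16,571.39 × 51.367 (sell AUD at bid) = INR 851,222.75

Net profit: INR 15,222.75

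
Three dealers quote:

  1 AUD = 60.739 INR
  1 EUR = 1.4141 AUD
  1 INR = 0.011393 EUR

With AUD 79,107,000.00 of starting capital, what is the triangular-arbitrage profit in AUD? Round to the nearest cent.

Profit: AUD 1,733,512.44

Profitable loop is AUD → EUR → INR → AUD:
AUD 79,107,000.00 ÷ 1.4141 = EUR 55,941,588.29
EUR 55,941,588.29 ÷ 0.011393 = INR 4,910,171,885.31
INR 4,910,171,885.31 ÷ 60.739 = AUD 80,840,512.44
Profit = AUD 80,840,512.44 − AUD 79,107,000.00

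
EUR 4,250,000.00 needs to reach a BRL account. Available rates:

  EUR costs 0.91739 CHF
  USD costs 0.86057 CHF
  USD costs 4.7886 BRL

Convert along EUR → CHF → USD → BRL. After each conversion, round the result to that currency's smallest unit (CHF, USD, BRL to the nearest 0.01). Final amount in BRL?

EUR 4,250,000.00 × 0.91739 = CHF 3,898,907.50
CHF 3,898,907.50 ÷ 0.86057 = USD 4,530,610.53
USD 4,530,610.53 × 4.7886 = BRL 21,695,281.58

BRL 21,695,281.58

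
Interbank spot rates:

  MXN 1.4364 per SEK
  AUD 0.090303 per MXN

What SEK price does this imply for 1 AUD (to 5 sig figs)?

AUD/SEK = 7.7094

1 AUD ÷ 0.090303 = 11.0738 MXN
11.0738 MXN ÷ 1.4364 = 7.70943 SEK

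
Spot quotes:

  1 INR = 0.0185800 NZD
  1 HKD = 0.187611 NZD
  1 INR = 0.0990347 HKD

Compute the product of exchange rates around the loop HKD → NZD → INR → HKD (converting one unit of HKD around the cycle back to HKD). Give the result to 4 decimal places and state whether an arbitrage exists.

Around HKD → NZD → INR → HKD: 1 × 0.187611 ÷ 0.0185800 × 0.0990347 = 1.000000
Product ≈ 1 (deviation 0.000%, within rounding noise).

1.0000 (no arbitrage)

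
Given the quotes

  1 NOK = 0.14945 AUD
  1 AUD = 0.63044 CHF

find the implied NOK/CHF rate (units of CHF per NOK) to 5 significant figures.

NOK/CHF = 0.094219

1 NOK × 0.14945 = 0.14945 AUD
0.14945 AUD × 0.63044 = 0.0942193 CHF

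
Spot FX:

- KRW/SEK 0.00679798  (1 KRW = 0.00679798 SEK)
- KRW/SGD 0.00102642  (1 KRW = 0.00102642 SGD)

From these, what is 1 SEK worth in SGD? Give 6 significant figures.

SEK/SGD = 0.150989

1 SEK ÷ 0.00679798 = 147.103 KRW
147.103 KRW × 0.00102642 = 0.150989 SGD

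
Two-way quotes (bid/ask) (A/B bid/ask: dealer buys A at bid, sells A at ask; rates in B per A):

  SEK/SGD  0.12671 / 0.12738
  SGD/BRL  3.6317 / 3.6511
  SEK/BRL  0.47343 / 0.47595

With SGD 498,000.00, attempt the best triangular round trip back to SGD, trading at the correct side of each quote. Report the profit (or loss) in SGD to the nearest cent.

Net profit: SGD 8,944.18

Best loop SGD → SEK → BRL → SGD:
SGD 498,000.00 ÷ 0.12738 (buy SEK at ask) = SEK 3,909,561.94
SEK 3,909,561.94 × 0.47343 (sell SEK at bid) = BRL 1,850,903.91
BRL 1,850,903.91 ÷ 3.6511 (buy SGD at ask) = SGD 506,944.18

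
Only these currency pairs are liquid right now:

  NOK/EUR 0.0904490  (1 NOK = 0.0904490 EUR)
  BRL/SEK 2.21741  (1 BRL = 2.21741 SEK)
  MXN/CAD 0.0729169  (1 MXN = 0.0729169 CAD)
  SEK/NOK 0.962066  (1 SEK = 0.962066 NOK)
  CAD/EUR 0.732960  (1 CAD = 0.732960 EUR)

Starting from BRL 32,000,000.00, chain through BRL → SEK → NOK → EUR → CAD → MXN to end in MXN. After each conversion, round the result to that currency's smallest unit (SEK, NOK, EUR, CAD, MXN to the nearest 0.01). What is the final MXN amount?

BRL 32,000,000.00 × 2.21741 = SEK 70,957,120.00
SEK 70,957,120.00 × 0.962066 = NOK 68,265,432.61
NOK 68,265,432.61 × 0.0904490 = EUR 6,174,540.11
EUR 6,174,540.11 ÷ 0.732960 = CAD 8,424,116.06
CAD 8,424,116.06 ÷ 0.0729169 = MXN 115,530,364.84

MXN 115,530,364.84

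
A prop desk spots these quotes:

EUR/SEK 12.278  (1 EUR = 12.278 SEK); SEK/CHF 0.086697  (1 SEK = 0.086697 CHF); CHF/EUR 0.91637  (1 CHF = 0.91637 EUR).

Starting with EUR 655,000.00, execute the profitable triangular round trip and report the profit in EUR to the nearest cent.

Profit: EUR 16,488.75

Profitable loop is EUR → CHF → SEK → EUR:
EUR 655,000.00 ÷ 0.91637 = CHF 714,776.78
CHF 714,776.78 ÷ 0.086697 = SEK 8,244,538.82
SEK 8,244,538.82 ÷ 12.278 = EUR 671,488.75
Profit = EUR 671,488.75 − EUR 655,000.00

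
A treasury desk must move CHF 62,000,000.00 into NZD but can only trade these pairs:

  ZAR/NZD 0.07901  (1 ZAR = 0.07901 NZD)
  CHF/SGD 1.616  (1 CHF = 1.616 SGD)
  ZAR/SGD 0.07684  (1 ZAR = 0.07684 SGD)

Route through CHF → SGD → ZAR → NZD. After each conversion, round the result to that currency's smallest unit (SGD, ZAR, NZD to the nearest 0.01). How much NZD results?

CHF 62,000,000.00 × 1.616 = SGD 100,192,000.00
SGD 100,192,000.00 ÷ 0.07684 = ZAR 1,303,904,216.55
ZAR 1,303,904,216.55 × 0.07901 = NZD 103,021,472.15

NZD 103,021,472.15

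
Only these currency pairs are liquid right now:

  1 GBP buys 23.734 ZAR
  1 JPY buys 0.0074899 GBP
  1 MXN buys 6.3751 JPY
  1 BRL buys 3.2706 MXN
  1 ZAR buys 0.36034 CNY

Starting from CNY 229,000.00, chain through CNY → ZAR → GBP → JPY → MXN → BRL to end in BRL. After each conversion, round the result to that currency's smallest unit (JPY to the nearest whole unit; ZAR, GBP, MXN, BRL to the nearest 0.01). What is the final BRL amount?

CNY 229,000.00 ÷ 0.36034 = ZAR 635,510.91
ZAR 635,510.91 ÷ 23.734 = GBP 26,776.39
GBP 26,776.39 ÷ 0.0074899 = JPY 3,575,000
JPY 3,575,000 ÷ 6.3751 = MXN 560,775.52
MXN 560,775.52 ÷ 3.2706 = BRL 171,459.52

BRL 171,459.52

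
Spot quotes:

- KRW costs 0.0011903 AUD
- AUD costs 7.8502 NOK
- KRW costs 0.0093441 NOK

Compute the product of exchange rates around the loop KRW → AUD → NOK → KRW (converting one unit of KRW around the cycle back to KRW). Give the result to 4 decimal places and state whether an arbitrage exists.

Around KRW → AUD → NOK → KRW: 1 × 0.0011903 × 7.8502 ÷ 0.0093441 = 0.999999
Product ≈ 1 (deviation 0.000%, within rounding noise).

1.0000 (no arbitrage)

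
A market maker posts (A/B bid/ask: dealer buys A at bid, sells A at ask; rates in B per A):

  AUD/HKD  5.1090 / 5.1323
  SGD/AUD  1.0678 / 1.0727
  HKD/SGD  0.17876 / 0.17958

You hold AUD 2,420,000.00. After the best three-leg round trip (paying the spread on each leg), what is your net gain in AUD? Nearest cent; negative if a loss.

Net profit: AUD 27,750.14

Best loop AUD → SGD → HKD → AUD:
AUD 2,420,000.00 ÷ 1.0727 (buy SGD at ask) = SGD 2,255,989.56
SGD 2,255,989.56 ÷ 0.17958 (buy HKD at ask) = HKD 12,562,588.03
HKD 12,562,588.03 ÷ 5.1323 (buy AUD at ask) = AUD 2,447,750.14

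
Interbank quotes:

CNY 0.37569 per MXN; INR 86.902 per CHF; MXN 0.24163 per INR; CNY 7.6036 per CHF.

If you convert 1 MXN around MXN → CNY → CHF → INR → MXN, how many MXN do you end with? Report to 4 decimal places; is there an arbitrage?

1.0375 (arbitrage exists)

Around MXN → CNY → CHF → INR → MXN: 1 × 0.37569 ÷ 7.6036 × 86.902 × 0.24163 = 1.037507
Product > 1; profitable direction is MXN → CNY → CHF → INR → MXN.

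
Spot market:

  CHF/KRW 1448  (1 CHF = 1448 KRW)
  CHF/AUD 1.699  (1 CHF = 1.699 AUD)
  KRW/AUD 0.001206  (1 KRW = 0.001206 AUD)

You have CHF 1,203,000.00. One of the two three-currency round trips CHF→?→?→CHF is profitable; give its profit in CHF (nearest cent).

Profit: CHF 33,482.91

Profitable loop is CHF → KRW → AUD → CHF:
CHF 1,203,000.00 × 1448 = KRW 1,741,944,000
KRW 1,741,944,000 × 0.001206 = AUD 2,100,784.46
AUD 2,100,784.46 ÷ 1.699 = CHF 1,236,482.91
Profit = CHF 1,236,482.91 − CHF 1,203,000.00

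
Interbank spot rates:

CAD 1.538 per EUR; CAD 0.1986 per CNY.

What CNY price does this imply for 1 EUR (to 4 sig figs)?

1 EUR × 1.538 = 1.538 CAD
1.538 CAD ÷ 0.1986 = 7.74421 CNY

EUR/CNY = 7.744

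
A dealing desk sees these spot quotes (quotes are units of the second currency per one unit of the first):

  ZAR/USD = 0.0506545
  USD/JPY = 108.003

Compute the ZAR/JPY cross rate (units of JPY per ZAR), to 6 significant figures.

ZAR/JPY = 5.47084

1 ZAR × 0.0506545 = 0.0506545 USD
0.0506545 USD × 108.003 = 5.47084 JPY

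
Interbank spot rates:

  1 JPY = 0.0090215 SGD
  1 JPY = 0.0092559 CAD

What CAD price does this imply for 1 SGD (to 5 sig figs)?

1 SGD ÷ 0.0090215 = 110.846 JPY
110.846 JPY × 0.0092559 = 1.02598 CAD

SGD/CAD = 1.0260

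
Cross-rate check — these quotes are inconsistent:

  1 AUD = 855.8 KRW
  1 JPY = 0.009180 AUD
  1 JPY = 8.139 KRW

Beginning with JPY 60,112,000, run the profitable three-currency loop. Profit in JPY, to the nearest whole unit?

Profit: JPY 2,163,506

Profitable loop is JPY → KRW → AUD → JPY:
JPY 60,112,000 × 8.139 = KRW 489,251,568
KRW 489,251,568 ÷ 855.8 = AUD 571,689.14
AUD 571,689.14 ÷ 0.009180 = JPY 62,275,506
Profit = JPY 62,275,506 − JPY 60,112,000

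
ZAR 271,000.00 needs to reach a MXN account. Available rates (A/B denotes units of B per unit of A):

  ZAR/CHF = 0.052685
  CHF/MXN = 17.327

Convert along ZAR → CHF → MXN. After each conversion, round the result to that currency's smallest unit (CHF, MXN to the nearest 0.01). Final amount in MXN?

ZAR 271,000.00 × 0.052685 = CHF 14,277.64
CHF 14,277.64 × 17.327 = MXN 247,388.67

MXN 247,388.67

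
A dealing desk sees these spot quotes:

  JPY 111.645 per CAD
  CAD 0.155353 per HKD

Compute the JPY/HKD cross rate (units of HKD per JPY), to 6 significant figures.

JPY/HKD = 0.0576555

1 JPY ÷ 111.645 = 0.00895696 CAD
0.00895696 CAD ÷ 0.155353 = 0.0576555 HKD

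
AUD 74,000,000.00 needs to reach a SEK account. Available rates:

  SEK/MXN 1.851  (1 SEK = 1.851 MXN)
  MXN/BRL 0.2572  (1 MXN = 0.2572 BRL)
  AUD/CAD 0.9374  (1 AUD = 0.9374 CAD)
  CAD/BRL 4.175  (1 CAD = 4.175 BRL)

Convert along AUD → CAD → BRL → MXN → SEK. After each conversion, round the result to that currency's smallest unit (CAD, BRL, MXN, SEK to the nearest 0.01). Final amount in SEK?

AUD 74,000,000.00 × 0.9374 = CAD 69,367,600.00
CAD 69,367,600.00 × 4.175 = BRL 289,609,730.00
BRL 289,609,730.00 ÷ 0.2572 = MXN 1,126,009,836.70
MXN 1,126,009,836.70 ÷ 1.851 = SEK 608,325,141.38

SEK 608,325,141.38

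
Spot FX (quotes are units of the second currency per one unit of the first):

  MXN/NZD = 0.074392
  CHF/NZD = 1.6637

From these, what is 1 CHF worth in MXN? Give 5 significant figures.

CHF/MXN = 22.364

1 CHF × 1.6637 = 1.6637 NZD
1.6637 NZD ÷ 0.074392 = 22.364 MXN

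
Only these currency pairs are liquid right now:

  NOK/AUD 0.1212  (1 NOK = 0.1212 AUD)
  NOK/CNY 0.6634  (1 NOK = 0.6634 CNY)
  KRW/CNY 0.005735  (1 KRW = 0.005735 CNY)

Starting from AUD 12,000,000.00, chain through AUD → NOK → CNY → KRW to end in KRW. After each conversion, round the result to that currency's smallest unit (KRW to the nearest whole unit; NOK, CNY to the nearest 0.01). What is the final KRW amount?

KRW 11,453,037,196

AUD 12,000,000.00 ÷ 0.1212 = NOK 99,009,900.99
NOK 99,009,900.99 × 0.6634 = CNY 65,683,168.32
CNY 65,683,168.32 ÷ 0.005735 = KRW 11,453,037,196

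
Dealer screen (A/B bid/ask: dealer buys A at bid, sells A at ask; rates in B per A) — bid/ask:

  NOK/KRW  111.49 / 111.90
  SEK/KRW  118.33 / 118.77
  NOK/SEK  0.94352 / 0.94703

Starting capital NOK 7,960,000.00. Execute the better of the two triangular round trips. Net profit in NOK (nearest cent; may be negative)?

Net result: NOK -18,016.94 (no profitable arbitrage after spreads)

Best loop NOK → SEK → KRW → NOK:
NOK 7,960,000.00 × 0.94352 (sell NOK at bid) = SEK 7,510,419.20
SEK 7,510,419.20 × 118.33 (sell SEK at bid) = KRW 888,707,904
KRW 888,707,904 ÷ 111.90 (buy NOK at ask) = NOK 7,941,983.06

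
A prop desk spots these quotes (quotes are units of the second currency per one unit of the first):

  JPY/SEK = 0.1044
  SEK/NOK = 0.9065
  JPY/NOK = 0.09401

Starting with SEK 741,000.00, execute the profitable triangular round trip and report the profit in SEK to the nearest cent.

Profit: SEK 4,954.71

Profitable loop is SEK → NOK → JPY → SEK:
SEK 741,000.00 × 0.9065 = NOK 671,716.50
NOK 671,716.50 ÷ 0.09401 = JPY 7,145,160
JPY 7,145,160 × 0.1044 = SEK 745,954.71
Profit = SEK 745,954.71 − SEK 741,000.00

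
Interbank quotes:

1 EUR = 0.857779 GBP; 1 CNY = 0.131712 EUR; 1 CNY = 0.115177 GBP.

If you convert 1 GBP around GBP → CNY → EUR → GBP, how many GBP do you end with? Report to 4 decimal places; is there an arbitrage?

0.9809 (arbitrage exists)

Around GBP → CNY → EUR → GBP: 1 ÷ 0.115177 × 0.131712 × 0.857779 = 0.980923
Product < 1; profitable direction is GBP → EUR → CNY → GBP.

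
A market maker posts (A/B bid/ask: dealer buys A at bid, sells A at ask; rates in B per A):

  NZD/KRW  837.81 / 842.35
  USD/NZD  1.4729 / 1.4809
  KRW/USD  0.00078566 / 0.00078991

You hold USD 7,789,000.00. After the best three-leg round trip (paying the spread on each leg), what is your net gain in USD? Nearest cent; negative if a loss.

Best loop USD → KRW → NZD → USD:
USD 7,789,000.00 ÷ 0.00078991 (buy KRW at ask) = KRW 9,860,617,032
KRW 9,860,617,032 ÷ 842.35 (buy NZD at ask) = NZD 11,706,080.65
NZD 11,706,080.65 ÷ 1.4809 (buy USD at ask) = USD 7,904,707.03

Net profit: USD 115,707.03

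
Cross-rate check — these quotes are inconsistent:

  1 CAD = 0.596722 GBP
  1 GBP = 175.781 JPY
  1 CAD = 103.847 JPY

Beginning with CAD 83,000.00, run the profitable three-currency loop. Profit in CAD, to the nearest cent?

Profit: CAD 835.53

Profitable loop is CAD → GBP → JPY → CAD:
CAD 83,000.00 × 0.596722 = GBP 49,527.93
GBP 49,527.93 × 175.781 = JPY 8,706,068
JPY 8,706,068 ÷ 103.847 = CAD 83,835.53
Profit = CAD 83,835.53 − CAD 83,000.00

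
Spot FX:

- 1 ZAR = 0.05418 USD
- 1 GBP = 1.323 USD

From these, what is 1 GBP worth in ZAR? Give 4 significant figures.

GBP/ZAR = 24.42

1 GBP × 1.323 = 1.323 USD
1.323 USD ÷ 0.05418 = 24.4186 ZAR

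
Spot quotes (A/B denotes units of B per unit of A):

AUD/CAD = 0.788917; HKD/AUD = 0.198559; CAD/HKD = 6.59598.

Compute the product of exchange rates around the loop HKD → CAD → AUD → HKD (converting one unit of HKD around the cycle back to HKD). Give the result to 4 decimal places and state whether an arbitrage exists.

0.9678 (arbitrage exists)

Around HKD → CAD → AUD → HKD: 1 ÷ 6.59598 ÷ 0.788917 ÷ 0.198559 = 0.967832
Product < 1; profitable direction is HKD → AUD → CAD → HKD.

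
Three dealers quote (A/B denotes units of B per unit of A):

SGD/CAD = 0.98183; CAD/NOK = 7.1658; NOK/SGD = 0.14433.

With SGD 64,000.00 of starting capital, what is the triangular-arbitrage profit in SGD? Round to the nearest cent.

Profitable loop is SGD → CAD → NOK → SGD:
SGD 64,000.00 × 0.98183 = CAD 62,837.12
CAD 62,837.12 × 7.1658 = NOK 450,278.23
NOK 450,278.23 × 0.14433 = SGD 64,988.66
Profit = SGD 64,988.66 − SGD 64,000.00

Profit: SGD 988.66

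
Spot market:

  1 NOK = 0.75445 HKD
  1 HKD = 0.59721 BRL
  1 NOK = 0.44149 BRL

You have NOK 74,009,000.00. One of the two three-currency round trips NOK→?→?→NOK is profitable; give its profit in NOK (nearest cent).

Profit: NOK 1,521,298.17

Profitable loop is NOK → HKD → BRL → NOK:
NOK 74,009,000.00 × 0.75445 = HKD 55,836,090.05
HKD 55,836,090.05 × 0.59721 = BRL 33,345,871.34
BRL 33,345,871.34 ÷ 0.44149 = NOK 75,530,298.17
Profit = NOK 75,530,298.17 − NOK 74,009,000.00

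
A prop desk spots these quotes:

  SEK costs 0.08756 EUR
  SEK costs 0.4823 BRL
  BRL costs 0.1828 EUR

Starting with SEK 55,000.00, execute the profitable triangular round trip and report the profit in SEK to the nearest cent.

Profitable loop is SEK → BRL → EUR → SEK:
SEK 55,000.00 × 0.4823 = BRL 26,526.50
BRL 26,526.50 × 0.1828 = EUR 4,849.04
EUR 4,849.04 ÷ 0.08756 = SEK 55,379.67
Profit = SEK 55,379.67 − SEK 55,000.00

Profit: SEK 379.67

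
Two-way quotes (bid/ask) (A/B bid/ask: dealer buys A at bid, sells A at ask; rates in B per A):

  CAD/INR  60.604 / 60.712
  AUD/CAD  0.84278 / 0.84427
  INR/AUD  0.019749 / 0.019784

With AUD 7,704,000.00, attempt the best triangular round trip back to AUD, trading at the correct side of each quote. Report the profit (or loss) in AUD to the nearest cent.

Best loop AUD → CAD → INR → AUD:
AUD 7,704,000.00 × 0.84278 (sell AUD at bid) = CAD 6,492,777.12
CAD 6,492,777.12 × 60.604 (sell CAD at bid) = INR 393,488,264.58
INR 393,488,264.58 × 0.019749 (sell INR at bid) = AUD 7,770,999.74

Net profit: AUD 66,999.74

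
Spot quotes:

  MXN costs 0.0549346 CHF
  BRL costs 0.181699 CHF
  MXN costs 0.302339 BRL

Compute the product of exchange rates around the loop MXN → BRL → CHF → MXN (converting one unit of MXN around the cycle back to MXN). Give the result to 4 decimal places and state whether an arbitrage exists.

1.0000 (no arbitrage)

Around MXN → BRL → CHF → MXN: 1 × 0.302339 × 0.181699 ÷ 0.0549346 = 1.000002
Product ≈ 1 (deviation 0.000%, within rounding noise).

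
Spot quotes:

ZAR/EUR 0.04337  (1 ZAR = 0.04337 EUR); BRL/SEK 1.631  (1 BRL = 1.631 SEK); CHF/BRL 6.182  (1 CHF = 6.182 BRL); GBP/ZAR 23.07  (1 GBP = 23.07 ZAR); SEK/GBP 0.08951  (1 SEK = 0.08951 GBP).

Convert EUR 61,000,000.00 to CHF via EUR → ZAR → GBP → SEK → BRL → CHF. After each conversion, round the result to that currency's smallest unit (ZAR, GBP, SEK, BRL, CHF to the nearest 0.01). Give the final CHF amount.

CHF 67,552,013.66

EUR 61,000,000.00 ÷ 0.04337 = ZAR 1,406,502,190.45
ZAR 1,406,502,190.45 ÷ 23.07 = GBP 60,966,718.27
GBP 60,966,718.27 ÷ 0.08951 = SEK 681,116,280.53
SEK 681,116,280.53 ÷ 1.631 = BRL 417,606,548.45
BRL 417,606,548.45 ÷ 6.182 = CHF 67,552,013.66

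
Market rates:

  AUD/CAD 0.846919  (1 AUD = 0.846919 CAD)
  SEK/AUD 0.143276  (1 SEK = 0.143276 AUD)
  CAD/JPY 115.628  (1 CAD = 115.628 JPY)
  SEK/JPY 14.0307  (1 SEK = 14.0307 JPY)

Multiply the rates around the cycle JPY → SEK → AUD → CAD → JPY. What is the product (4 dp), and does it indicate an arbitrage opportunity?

1.0000 (no arbitrage)

Around JPY → SEK → AUD → CAD → JPY: 1 ÷ 14.0307 × 0.143276 × 0.846919 × 115.628 = 0.999998
Product ≈ 1 (deviation 0.000%, within rounding noise).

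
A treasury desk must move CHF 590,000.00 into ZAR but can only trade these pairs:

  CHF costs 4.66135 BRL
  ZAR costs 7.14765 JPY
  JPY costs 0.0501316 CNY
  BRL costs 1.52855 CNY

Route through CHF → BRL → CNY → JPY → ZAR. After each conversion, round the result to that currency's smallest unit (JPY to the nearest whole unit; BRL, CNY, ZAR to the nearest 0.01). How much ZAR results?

ZAR 11,731,904.75

CHF 590,000.00 × 4.66135 = BRL 2,750,196.50
BRL 2,750,196.50 × 1.52855 = CNY 4,203,812.86
CNY 4,203,812.86 ÷ 0.0501316 = JPY 83,855,549
JPY 83,855,549 ÷ 7.14765 = ZAR 11,731,904.75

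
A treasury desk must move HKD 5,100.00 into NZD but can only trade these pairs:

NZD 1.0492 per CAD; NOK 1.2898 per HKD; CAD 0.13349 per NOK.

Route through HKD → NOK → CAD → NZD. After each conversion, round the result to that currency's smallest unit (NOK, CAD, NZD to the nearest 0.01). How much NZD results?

HKD 5,100.00 × 1.2898 = NOK 6,577.98
NOK 6,577.98 × 0.13349 = CAD 878.09
CAD 878.09 × 1.0492 = NZD 921.29

NZD 921.29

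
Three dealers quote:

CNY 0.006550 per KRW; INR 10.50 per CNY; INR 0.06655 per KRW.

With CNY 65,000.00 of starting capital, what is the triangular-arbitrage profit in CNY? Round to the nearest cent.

Profitable loop is CNY → INR → KRW → CNY:
CNY 65,000.00 × 10.50 = INR 682,500.00
INR 682,500.00 ÷ 0.06655 = KRW 10,255,447
KRW 10,255,447 × 0.006550 = CNY 67,173.18
Profit = CNY 67,173.18 − CNY 65,000.00

Profit: CNY 2,173.18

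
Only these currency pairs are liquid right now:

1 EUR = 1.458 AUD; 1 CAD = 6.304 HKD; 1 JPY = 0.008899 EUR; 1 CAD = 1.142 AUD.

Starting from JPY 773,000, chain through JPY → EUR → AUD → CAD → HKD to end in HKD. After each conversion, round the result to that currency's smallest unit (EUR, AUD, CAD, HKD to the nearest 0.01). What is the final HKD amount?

HKD 55,364.12

JPY 773,000 × 0.008899 = EUR 6,878.93
EUR 6,878.93 × 1.458 = AUD 10,029.48
AUD 10,029.48 ÷ 1.142 = CAD 8,782.38
CAD 8,782.38 × 6.304 = HKD 55,364.12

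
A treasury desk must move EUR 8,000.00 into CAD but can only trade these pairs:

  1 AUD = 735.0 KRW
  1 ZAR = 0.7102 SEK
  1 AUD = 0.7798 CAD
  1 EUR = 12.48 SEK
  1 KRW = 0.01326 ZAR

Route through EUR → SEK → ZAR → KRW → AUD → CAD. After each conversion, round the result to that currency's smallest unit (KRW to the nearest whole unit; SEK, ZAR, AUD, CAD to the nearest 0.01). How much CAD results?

CAD 11,248.02

EUR 8,000.00 × 12.48 = SEK 99,840.00
SEK 99,840.00 ÷ 0.7102 = ZAR 140,580.12
ZAR 140,580.12 ÷ 0.01326 = KRW 10,601,819
KRW 10,601,819 ÷ 735.0 = AUD 14,424.24
AUD 14,424.24 × 0.7798 = CAD 11,248.02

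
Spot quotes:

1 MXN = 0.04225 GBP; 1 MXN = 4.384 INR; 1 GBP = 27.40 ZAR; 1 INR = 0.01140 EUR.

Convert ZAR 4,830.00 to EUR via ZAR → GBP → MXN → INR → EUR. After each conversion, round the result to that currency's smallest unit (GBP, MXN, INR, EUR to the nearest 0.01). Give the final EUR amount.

EUR 208.52

ZAR 4,830.00 ÷ 27.40 = GBP 176.28
GBP 176.28 ÷ 0.04225 = MXN 4,172.31
MXN 4,172.31 × 4.384 = INR 18,291.41
INR 18,291.41 × 0.01140 = EUR 208.52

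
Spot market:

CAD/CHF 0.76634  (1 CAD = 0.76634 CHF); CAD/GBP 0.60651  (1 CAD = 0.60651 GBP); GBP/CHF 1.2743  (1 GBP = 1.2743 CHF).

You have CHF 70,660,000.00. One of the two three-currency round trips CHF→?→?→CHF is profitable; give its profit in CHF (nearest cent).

Profitable loop is CHF → CAD → GBP → CHF:
CHF 70,660,000.00 ÷ 0.76634 = CAD 92,204,504.53
CAD 92,204,504.53 × 0.60651 = GBP 55,922,954.04
GBP 55,922,954.04 × 1.2743 = CHF 71,262,620.33
Profit = CHF 71,262,620.33 − CHF 70,660,000.00

Profit: CHF 602,620.33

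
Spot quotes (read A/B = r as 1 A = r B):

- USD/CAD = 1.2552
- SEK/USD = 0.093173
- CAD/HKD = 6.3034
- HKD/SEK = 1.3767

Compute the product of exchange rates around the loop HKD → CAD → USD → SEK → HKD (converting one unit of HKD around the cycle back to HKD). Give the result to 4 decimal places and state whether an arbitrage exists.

Around HKD → CAD → USD → SEK → HKD: 1 ÷ 6.3034 ÷ 1.2552 ÷ 0.093173 ÷ 1.3767 = 0.985333
Product < 1; profitable direction is HKD → SEK → USD → CAD → HKD.

0.9853 (arbitrage exists)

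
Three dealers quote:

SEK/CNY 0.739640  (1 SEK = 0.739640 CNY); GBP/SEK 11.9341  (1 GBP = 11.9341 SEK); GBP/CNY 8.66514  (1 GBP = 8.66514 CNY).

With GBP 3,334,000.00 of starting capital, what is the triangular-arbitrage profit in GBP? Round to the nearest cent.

Profit: GBP 62,253.31

Profitable loop is GBP → SEK → CNY → GBP:
GBP 3,334,000.00 × 11.9341 = SEK 39,788,289.40
SEK 39,788,289.40 × 0.739640 = CNY 29,429,010.37
CNY 29,429,010.37 ÷ 8.66514 = GBP 3,396,253.31
Profit = GBP 3,396,253.31 − GBP 3,334,000.00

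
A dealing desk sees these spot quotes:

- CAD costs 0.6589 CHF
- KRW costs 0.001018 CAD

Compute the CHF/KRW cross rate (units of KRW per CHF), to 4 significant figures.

1 CHF ÷ 0.6589 = 1.51768 CAD
1.51768 CAD ÷ 0.001018 = 1490.85 KRW

CHF/KRW = 1491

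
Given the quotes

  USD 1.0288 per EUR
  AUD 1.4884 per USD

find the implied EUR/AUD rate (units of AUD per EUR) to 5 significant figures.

1 EUR × 1.0288 = 1.0288 USD
1.0288 USD × 1.4884 = 1.53127 AUD

EUR/AUD = 1.5313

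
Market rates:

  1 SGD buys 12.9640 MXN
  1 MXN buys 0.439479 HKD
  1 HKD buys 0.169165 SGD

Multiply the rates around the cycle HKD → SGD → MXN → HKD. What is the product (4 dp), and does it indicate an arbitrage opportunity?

0.9638 (arbitrage exists)

Around HKD → SGD → MXN → HKD: 1 × 0.169165 × 12.9640 × 0.439479 = 0.963802
Product < 1; profitable direction is HKD → MXN → SGD → HKD.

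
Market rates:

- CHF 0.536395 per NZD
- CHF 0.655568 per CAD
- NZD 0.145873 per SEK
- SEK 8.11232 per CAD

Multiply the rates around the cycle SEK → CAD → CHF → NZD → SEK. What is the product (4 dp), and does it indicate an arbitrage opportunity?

1.0328 (arbitrage exists)

Around SEK → CAD → CHF → NZD → SEK: 1 ÷ 8.11232 × 0.655568 ÷ 0.536395 ÷ 0.145873 = 1.032792
Product > 1; profitable direction is SEK → CAD → CHF → NZD → SEK.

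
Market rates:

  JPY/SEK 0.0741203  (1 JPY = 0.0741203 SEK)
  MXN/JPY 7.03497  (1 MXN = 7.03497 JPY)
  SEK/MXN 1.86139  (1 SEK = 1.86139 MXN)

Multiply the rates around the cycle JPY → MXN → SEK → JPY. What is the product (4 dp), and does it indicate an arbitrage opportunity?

1.0303 (arbitrage exists)

Around JPY → MXN → SEK → JPY: 1 ÷ 7.03497 ÷ 1.86139 ÷ 0.0741203 = 1.030299
Product > 1; profitable direction is JPY → MXN → SEK → JPY.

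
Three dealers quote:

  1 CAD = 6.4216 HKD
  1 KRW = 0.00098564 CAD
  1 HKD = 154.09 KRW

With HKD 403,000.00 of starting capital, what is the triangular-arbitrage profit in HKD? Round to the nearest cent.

Profit: HKD 10,208.29

Profitable loop is HKD → CAD → KRW → HKD:
HKD 403,000.00 ÷ 6.4216 = CAD 62,756.95
CAD 62,756.95 ÷ 0.00098564 = KRW 63,671,265
KRW 63,671,265 ÷ 154.09 = HKD 413,208.29
Profit = HKD 413,208.29 − HKD 403,000.00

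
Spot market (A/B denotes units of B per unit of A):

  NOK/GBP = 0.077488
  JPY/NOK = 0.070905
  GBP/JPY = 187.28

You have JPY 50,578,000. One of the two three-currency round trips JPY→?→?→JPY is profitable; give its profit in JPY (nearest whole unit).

Profitable loop is JPY → NOK → GBP → JPY:
JPY 50,578,000 × 0.070905 = NOK 3,586,233.09
NOK 3,586,233.09 × 0.077488 = GBP 277,890.03
GBP 277,890.03 × 187.28 = JPY 52,043,245
Profit = JPY 52,043,245 − JPY 50,578,000

Profit: JPY 1,465,245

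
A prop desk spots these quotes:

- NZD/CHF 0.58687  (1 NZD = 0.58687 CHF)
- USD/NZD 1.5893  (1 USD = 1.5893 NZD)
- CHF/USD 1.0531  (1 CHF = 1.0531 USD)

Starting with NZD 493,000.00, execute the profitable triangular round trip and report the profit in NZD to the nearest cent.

Profitable loop is NZD → USD → CHF → NZD:
NZD 493,000.00 ÷ 1.5893 = USD 310,199.46
USD 310,199.46 ÷ 1.0531 = CHF 294,558.41
CHF 294,558.41 ÷ 0.58687 = NZD 501,914.24
Profit = NZD 501,914.24 − NZD 493,000.00

Profit: NZD 8,914.24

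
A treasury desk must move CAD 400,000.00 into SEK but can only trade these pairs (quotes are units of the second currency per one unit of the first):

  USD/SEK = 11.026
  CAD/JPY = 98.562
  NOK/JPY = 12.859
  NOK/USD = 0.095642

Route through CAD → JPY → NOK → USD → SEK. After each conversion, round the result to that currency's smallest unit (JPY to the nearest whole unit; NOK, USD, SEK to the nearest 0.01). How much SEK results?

SEK 3,233,172.94

CAD 400,000.00 × 98.562 = JPY 39,424,800
JPY 39,424,800 ÷ 12.859 = NOK 3,065,930.48
NOK 3,065,930.48 × 0.095642 = USD 293,231.72
USD 293,231.72 × 11.026 = SEK 3,233,172.94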